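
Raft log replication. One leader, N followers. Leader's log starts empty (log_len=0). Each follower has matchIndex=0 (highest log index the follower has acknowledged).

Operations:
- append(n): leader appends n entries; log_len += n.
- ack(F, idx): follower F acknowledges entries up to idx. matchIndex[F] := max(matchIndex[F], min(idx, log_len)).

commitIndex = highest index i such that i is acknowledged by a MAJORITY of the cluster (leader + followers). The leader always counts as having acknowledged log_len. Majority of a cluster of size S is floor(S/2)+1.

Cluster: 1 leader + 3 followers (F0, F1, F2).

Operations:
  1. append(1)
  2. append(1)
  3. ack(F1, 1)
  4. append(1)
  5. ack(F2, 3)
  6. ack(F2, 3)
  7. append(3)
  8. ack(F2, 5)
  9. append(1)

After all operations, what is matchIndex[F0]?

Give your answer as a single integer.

Op 1: append 1 -> log_len=1
Op 2: append 1 -> log_len=2
Op 3: F1 acks idx 1 -> match: F0=0 F1=1 F2=0; commitIndex=0
Op 4: append 1 -> log_len=3
Op 5: F2 acks idx 3 -> match: F0=0 F1=1 F2=3; commitIndex=1
Op 6: F2 acks idx 3 -> match: F0=0 F1=1 F2=3; commitIndex=1
Op 7: append 3 -> log_len=6
Op 8: F2 acks idx 5 -> match: F0=0 F1=1 F2=5; commitIndex=1
Op 9: append 1 -> log_len=7

Answer: 0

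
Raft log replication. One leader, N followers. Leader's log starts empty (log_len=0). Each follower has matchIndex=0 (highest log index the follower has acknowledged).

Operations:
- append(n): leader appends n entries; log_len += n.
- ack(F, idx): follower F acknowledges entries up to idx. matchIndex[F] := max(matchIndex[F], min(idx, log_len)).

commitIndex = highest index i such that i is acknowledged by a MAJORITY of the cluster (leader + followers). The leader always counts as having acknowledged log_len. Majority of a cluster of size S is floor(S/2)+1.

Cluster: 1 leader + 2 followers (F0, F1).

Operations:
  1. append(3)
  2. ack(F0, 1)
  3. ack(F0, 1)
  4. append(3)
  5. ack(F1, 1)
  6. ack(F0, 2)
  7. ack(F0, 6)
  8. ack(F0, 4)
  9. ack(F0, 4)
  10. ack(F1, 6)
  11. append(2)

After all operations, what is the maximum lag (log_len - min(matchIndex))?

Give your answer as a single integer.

Op 1: append 3 -> log_len=3
Op 2: F0 acks idx 1 -> match: F0=1 F1=0; commitIndex=1
Op 3: F0 acks idx 1 -> match: F0=1 F1=0; commitIndex=1
Op 4: append 3 -> log_len=6
Op 5: F1 acks idx 1 -> match: F0=1 F1=1; commitIndex=1
Op 6: F0 acks idx 2 -> match: F0=2 F1=1; commitIndex=2
Op 7: F0 acks idx 6 -> match: F0=6 F1=1; commitIndex=6
Op 8: F0 acks idx 4 -> match: F0=6 F1=1; commitIndex=6
Op 9: F0 acks idx 4 -> match: F0=6 F1=1; commitIndex=6
Op 10: F1 acks idx 6 -> match: F0=6 F1=6; commitIndex=6
Op 11: append 2 -> log_len=8

Answer: 2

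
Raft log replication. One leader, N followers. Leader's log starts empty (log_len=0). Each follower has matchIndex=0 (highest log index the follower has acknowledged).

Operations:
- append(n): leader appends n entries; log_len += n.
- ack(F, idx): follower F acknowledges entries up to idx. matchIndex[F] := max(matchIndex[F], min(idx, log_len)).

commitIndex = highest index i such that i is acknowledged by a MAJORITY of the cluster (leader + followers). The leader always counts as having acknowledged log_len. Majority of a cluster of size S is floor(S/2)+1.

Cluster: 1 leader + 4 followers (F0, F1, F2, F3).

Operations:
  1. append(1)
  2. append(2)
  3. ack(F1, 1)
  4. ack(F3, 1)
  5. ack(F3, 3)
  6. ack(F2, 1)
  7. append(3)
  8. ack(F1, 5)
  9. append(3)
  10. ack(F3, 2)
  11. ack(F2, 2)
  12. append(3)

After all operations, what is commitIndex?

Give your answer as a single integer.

Op 1: append 1 -> log_len=1
Op 2: append 2 -> log_len=3
Op 3: F1 acks idx 1 -> match: F0=0 F1=1 F2=0 F3=0; commitIndex=0
Op 4: F3 acks idx 1 -> match: F0=0 F1=1 F2=0 F3=1; commitIndex=1
Op 5: F3 acks idx 3 -> match: F0=0 F1=1 F2=0 F3=3; commitIndex=1
Op 6: F2 acks idx 1 -> match: F0=0 F1=1 F2=1 F3=3; commitIndex=1
Op 7: append 3 -> log_len=6
Op 8: F1 acks idx 5 -> match: F0=0 F1=5 F2=1 F3=3; commitIndex=3
Op 9: append 3 -> log_len=9
Op 10: F3 acks idx 2 -> match: F0=0 F1=5 F2=1 F3=3; commitIndex=3
Op 11: F2 acks idx 2 -> match: F0=0 F1=5 F2=2 F3=3; commitIndex=3
Op 12: append 3 -> log_len=12

Answer: 3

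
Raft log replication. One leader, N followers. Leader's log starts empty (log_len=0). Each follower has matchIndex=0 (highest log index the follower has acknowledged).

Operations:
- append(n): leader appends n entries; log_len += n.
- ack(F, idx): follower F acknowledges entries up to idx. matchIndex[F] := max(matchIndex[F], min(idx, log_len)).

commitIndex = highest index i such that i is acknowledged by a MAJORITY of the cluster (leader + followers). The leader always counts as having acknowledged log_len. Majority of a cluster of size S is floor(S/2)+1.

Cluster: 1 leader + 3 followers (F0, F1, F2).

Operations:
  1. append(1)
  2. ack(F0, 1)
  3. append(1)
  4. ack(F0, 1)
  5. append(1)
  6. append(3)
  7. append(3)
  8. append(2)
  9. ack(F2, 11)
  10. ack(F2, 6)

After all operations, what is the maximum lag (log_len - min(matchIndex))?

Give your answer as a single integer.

Op 1: append 1 -> log_len=1
Op 2: F0 acks idx 1 -> match: F0=1 F1=0 F2=0; commitIndex=0
Op 3: append 1 -> log_len=2
Op 4: F0 acks idx 1 -> match: F0=1 F1=0 F2=0; commitIndex=0
Op 5: append 1 -> log_len=3
Op 6: append 3 -> log_len=6
Op 7: append 3 -> log_len=9
Op 8: append 2 -> log_len=11
Op 9: F2 acks idx 11 -> match: F0=1 F1=0 F2=11; commitIndex=1
Op 10: F2 acks idx 6 -> match: F0=1 F1=0 F2=11; commitIndex=1

Answer: 11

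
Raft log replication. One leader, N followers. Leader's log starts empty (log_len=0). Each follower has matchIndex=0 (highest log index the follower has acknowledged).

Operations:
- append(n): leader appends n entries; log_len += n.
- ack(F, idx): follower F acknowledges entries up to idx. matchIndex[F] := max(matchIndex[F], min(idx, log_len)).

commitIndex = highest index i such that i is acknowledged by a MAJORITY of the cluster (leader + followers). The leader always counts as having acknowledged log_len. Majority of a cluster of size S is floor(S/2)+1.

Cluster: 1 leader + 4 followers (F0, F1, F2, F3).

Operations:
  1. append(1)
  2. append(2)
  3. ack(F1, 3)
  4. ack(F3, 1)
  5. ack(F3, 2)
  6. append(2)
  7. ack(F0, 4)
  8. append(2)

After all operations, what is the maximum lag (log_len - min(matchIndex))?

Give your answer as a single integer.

Answer: 7

Derivation:
Op 1: append 1 -> log_len=1
Op 2: append 2 -> log_len=3
Op 3: F1 acks idx 3 -> match: F0=0 F1=3 F2=0 F3=0; commitIndex=0
Op 4: F3 acks idx 1 -> match: F0=0 F1=3 F2=0 F3=1; commitIndex=1
Op 5: F3 acks idx 2 -> match: F0=0 F1=3 F2=0 F3=2; commitIndex=2
Op 6: append 2 -> log_len=5
Op 7: F0 acks idx 4 -> match: F0=4 F1=3 F2=0 F3=2; commitIndex=3
Op 8: append 2 -> log_len=7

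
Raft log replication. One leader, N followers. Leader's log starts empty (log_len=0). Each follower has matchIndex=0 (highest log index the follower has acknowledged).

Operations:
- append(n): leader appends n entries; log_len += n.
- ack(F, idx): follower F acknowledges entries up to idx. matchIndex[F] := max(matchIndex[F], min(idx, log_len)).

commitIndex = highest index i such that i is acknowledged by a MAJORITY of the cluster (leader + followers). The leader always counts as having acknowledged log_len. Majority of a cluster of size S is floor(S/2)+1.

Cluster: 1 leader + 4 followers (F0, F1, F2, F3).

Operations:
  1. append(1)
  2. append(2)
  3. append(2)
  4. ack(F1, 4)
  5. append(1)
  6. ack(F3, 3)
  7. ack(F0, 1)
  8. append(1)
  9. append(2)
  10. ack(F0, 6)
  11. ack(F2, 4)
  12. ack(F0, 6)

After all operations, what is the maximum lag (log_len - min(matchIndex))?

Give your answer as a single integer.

Op 1: append 1 -> log_len=1
Op 2: append 2 -> log_len=3
Op 3: append 2 -> log_len=5
Op 4: F1 acks idx 4 -> match: F0=0 F1=4 F2=0 F3=0; commitIndex=0
Op 5: append 1 -> log_len=6
Op 6: F3 acks idx 3 -> match: F0=0 F1=4 F2=0 F3=3; commitIndex=3
Op 7: F0 acks idx 1 -> match: F0=1 F1=4 F2=0 F3=3; commitIndex=3
Op 8: append 1 -> log_len=7
Op 9: append 2 -> log_len=9
Op 10: F0 acks idx 6 -> match: F0=6 F1=4 F2=0 F3=3; commitIndex=4
Op 11: F2 acks idx 4 -> match: F0=6 F1=4 F2=4 F3=3; commitIndex=4
Op 12: F0 acks idx 6 -> match: F0=6 F1=4 F2=4 F3=3; commitIndex=4

Answer: 6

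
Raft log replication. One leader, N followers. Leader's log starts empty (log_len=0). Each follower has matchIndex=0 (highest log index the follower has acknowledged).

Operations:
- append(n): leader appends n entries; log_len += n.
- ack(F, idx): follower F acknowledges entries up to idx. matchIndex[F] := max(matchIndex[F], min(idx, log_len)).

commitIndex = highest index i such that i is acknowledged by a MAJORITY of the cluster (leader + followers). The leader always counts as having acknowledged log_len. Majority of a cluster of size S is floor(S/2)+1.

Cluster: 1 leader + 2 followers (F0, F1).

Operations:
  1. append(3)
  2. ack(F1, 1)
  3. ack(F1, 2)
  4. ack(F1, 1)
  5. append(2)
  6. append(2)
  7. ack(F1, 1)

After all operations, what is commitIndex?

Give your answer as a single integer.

Answer: 2

Derivation:
Op 1: append 3 -> log_len=3
Op 2: F1 acks idx 1 -> match: F0=0 F1=1; commitIndex=1
Op 3: F1 acks idx 2 -> match: F0=0 F1=2; commitIndex=2
Op 4: F1 acks idx 1 -> match: F0=0 F1=2; commitIndex=2
Op 5: append 2 -> log_len=5
Op 6: append 2 -> log_len=7
Op 7: F1 acks idx 1 -> match: F0=0 F1=2; commitIndex=2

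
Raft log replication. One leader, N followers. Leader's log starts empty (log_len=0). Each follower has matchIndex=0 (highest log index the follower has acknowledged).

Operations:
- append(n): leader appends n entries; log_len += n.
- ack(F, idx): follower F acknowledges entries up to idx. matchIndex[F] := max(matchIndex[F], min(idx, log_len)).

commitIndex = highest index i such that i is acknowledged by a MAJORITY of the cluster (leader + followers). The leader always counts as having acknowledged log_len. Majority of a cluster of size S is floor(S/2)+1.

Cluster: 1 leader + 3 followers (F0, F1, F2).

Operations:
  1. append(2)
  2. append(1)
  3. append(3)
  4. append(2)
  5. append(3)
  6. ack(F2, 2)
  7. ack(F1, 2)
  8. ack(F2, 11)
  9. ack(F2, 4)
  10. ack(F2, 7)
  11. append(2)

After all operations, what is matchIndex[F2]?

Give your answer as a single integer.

Op 1: append 2 -> log_len=2
Op 2: append 1 -> log_len=3
Op 3: append 3 -> log_len=6
Op 4: append 2 -> log_len=8
Op 5: append 3 -> log_len=11
Op 6: F2 acks idx 2 -> match: F0=0 F1=0 F2=2; commitIndex=0
Op 7: F1 acks idx 2 -> match: F0=0 F1=2 F2=2; commitIndex=2
Op 8: F2 acks idx 11 -> match: F0=0 F1=2 F2=11; commitIndex=2
Op 9: F2 acks idx 4 -> match: F0=0 F1=2 F2=11; commitIndex=2
Op 10: F2 acks idx 7 -> match: F0=0 F1=2 F2=11; commitIndex=2
Op 11: append 2 -> log_len=13

Answer: 11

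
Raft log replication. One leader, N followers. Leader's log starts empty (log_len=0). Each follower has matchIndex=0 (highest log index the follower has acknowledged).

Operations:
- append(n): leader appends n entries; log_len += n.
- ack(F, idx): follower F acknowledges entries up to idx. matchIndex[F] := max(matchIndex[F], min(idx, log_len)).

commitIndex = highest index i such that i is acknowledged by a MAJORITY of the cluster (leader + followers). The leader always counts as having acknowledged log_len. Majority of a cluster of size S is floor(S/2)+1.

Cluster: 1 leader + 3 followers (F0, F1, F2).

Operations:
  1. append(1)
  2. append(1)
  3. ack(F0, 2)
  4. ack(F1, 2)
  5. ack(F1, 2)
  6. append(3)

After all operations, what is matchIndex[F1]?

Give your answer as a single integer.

Answer: 2

Derivation:
Op 1: append 1 -> log_len=1
Op 2: append 1 -> log_len=2
Op 3: F0 acks idx 2 -> match: F0=2 F1=0 F2=0; commitIndex=0
Op 4: F1 acks idx 2 -> match: F0=2 F1=2 F2=0; commitIndex=2
Op 5: F1 acks idx 2 -> match: F0=2 F1=2 F2=0; commitIndex=2
Op 6: append 3 -> log_len=5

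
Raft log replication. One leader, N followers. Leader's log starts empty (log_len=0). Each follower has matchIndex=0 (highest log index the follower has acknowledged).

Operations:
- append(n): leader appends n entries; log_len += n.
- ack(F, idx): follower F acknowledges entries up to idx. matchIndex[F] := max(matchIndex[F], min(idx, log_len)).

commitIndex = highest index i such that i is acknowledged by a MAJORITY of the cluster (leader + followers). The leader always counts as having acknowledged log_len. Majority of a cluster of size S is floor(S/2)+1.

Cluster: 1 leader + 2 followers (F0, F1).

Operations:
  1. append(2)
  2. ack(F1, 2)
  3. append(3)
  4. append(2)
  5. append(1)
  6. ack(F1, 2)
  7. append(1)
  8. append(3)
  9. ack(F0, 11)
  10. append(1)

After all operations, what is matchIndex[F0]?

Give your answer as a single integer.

Answer: 11

Derivation:
Op 1: append 2 -> log_len=2
Op 2: F1 acks idx 2 -> match: F0=0 F1=2; commitIndex=2
Op 3: append 3 -> log_len=5
Op 4: append 2 -> log_len=7
Op 5: append 1 -> log_len=8
Op 6: F1 acks idx 2 -> match: F0=0 F1=2; commitIndex=2
Op 7: append 1 -> log_len=9
Op 8: append 3 -> log_len=12
Op 9: F0 acks idx 11 -> match: F0=11 F1=2; commitIndex=11
Op 10: append 1 -> log_len=13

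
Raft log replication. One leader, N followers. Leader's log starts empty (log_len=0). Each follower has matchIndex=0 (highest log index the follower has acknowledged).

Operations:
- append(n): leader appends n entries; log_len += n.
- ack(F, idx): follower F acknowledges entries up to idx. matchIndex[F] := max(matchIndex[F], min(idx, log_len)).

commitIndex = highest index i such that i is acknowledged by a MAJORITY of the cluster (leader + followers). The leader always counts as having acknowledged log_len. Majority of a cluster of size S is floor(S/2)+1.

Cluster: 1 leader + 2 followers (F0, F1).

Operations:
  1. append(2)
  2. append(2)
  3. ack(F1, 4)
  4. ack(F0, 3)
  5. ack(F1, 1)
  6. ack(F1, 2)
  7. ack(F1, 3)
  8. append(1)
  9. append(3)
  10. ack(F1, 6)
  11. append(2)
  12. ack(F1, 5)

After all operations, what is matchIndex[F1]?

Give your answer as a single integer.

Answer: 6

Derivation:
Op 1: append 2 -> log_len=2
Op 2: append 2 -> log_len=4
Op 3: F1 acks idx 4 -> match: F0=0 F1=4; commitIndex=4
Op 4: F0 acks idx 3 -> match: F0=3 F1=4; commitIndex=4
Op 5: F1 acks idx 1 -> match: F0=3 F1=4; commitIndex=4
Op 6: F1 acks idx 2 -> match: F0=3 F1=4; commitIndex=4
Op 7: F1 acks idx 3 -> match: F0=3 F1=4; commitIndex=4
Op 8: append 1 -> log_len=5
Op 9: append 3 -> log_len=8
Op 10: F1 acks idx 6 -> match: F0=3 F1=6; commitIndex=6
Op 11: append 2 -> log_len=10
Op 12: F1 acks idx 5 -> match: F0=3 F1=6; commitIndex=6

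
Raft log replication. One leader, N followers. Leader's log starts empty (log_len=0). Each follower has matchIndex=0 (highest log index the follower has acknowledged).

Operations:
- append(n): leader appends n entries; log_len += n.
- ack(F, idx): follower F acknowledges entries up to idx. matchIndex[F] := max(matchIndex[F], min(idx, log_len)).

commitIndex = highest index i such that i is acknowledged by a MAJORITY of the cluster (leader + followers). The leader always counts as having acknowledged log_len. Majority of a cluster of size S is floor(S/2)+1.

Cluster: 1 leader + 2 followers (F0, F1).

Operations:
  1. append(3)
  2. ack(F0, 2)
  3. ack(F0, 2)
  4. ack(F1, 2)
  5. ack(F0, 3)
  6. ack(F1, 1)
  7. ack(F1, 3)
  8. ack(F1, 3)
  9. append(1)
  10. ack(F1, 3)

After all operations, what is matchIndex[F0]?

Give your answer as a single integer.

Op 1: append 3 -> log_len=3
Op 2: F0 acks idx 2 -> match: F0=2 F1=0; commitIndex=2
Op 3: F0 acks idx 2 -> match: F0=2 F1=0; commitIndex=2
Op 4: F1 acks idx 2 -> match: F0=2 F1=2; commitIndex=2
Op 5: F0 acks idx 3 -> match: F0=3 F1=2; commitIndex=3
Op 6: F1 acks idx 1 -> match: F0=3 F1=2; commitIndex=3
Op 7: F1 acks idx 3 -> match: F0=3 F1=3; commitIndex=3
Op 8: F1 acks idx 3 -> match: F0=3 F1=3; commitIndex=3
Op 9: append 1 -> log_len=4
Op 10: F1 acks idx 3 -> match: F0=3 F1=3; commitIndex=3

Answer: 3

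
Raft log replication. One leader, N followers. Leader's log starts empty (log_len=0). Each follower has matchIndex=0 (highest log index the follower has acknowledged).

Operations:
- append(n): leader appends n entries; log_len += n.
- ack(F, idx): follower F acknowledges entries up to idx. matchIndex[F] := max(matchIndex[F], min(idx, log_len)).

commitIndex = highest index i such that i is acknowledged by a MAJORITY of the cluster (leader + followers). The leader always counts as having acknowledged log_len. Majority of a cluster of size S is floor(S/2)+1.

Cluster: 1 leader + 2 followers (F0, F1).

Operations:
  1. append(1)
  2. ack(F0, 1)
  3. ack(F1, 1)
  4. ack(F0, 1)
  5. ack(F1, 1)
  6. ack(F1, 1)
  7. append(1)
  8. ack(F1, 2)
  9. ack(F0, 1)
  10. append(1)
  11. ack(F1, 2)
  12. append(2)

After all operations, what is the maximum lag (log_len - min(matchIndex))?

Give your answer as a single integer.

Answer: 4

Derivation:
Op 1: append 1 -> log_len=1
Op 2: F0 acks idx 1 -> match: F0=1 F1=0; commitIndex=1
Op 3: F1 acks idx 1 -> match: F0=1 F1=1; commitIndex=1
Op 4: F0 acks idx 1 -> match: F0=1 F1=1; commitIndex=1
Op 5: F1 acks idx 1 -> match: F0=1 F1=1; commitIndex=1
Op 6: F1 acks idx 1 -> match: F0=1 F1=1; commitIndex=1
Op 7: append 1 -> log_len=2
Op 8: F1 acks idx 2 -> match: F0=1 F1=2; commitIndex=2
Op 9: F0 acks idx 1 -> match: F0=1 F1=2; commitIndex=2
Op 10: append 1 -> log_len=3
Op 11: F1 acks idx 2 -> match: F0=1 F1=2; commitIndex=2
Op 12: append 2 -> log_len=5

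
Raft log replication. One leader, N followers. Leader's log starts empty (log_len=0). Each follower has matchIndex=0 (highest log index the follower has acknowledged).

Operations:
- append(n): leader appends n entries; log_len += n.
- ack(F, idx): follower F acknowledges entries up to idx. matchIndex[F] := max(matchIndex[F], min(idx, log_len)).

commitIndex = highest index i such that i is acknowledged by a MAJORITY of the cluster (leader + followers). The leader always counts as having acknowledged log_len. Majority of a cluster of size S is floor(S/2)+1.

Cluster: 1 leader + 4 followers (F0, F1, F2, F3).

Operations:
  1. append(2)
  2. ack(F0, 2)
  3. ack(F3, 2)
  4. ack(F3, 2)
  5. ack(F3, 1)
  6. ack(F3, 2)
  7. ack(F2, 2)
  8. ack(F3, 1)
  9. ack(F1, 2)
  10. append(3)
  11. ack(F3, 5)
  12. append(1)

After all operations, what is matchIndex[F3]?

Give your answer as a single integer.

Answer: 5

Derivation:
Op 1: append 2 -> log_len=2
Op 2: F0 acks idx 2 -> match: F0=2 F1=0 F2=0 F3=0; commitIndex=0
Op 3: F3 acks idx 2 -> match: F0=2 F1=0 F2=0 F3=2; commitIndex=2
Op 4: F3 acks idx 2 -> match: F0=2 F1=0 F2=0 F3=2; commitIndex=2
Op 5: F3 acks idx 1 -> match: F0=2 F1=0 F2=0 F3=2; commitIndex=2
Op 6: F3 acks idx 2 -> match: F0=2 F1=0 F2=0 F3=2; commitIndex=2
Op 7: F2 acks idx 2 -> match: F0=2 F1=0 F2=2 F3=2; commitIndex=2
Op 8: F3 acks idx 1 -> match: F0=2 F1=0 F2=2 F3=2; commitIndex=2
Op 9: F1 acks idx 2 -> match: F0=2 F1=2 F2=2 F3=2; commitIndex=2
Op 10: append 3 -> log_len=5
Op 11: F3 acks idx 5 -> match: F0=2 F1=2 F2=2 F3=5; commitIndex=2
Op 12: append 1 -> log_len=6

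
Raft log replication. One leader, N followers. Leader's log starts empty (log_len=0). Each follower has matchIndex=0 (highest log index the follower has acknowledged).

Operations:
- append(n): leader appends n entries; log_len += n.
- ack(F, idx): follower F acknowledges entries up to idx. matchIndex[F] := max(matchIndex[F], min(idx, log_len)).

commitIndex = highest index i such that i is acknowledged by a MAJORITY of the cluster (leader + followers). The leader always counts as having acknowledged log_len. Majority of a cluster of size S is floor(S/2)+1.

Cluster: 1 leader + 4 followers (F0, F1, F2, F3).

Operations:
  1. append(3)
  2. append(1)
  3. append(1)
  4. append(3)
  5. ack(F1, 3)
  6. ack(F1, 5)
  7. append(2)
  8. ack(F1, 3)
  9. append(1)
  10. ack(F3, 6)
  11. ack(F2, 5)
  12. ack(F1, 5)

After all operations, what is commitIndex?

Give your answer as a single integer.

Op 1: append 3 -> log_len=3
Op 2: append 1 -> log_len=4
Op 3: append 1 -> log_len=5
Op 4: append 3 -> log_len=8
Op 5: F1 acks idx 3 -> match: F0=0 F1=3 F2=0 F3=0; commitIndex=0
Op 6: F1 acks idx 5 -> match: F0=0 F1=5 F2=0 F3=0; commitIndex=0
Op 7: append 2 -> log_len=10
Op 8: F1 acks idx 3 -> match: F0=0 F1=5 F2=0 F3=0; commitIndex=0
Op 9: append 1 -> log_len=11
Op 10: F3 acks idx 6 -> match: F0=0 F1=5 F2=0 F3=6; commitIndex=5
Op 11: F2 acks idx 5 -> match: F0=0 F1=5 F2=5 F3=6; commitIndex=5
Op 12: F1 acks idx 5 -> match: F0=0 F1=5 F2=5 F3=6; commitIndex=5

Answer: 5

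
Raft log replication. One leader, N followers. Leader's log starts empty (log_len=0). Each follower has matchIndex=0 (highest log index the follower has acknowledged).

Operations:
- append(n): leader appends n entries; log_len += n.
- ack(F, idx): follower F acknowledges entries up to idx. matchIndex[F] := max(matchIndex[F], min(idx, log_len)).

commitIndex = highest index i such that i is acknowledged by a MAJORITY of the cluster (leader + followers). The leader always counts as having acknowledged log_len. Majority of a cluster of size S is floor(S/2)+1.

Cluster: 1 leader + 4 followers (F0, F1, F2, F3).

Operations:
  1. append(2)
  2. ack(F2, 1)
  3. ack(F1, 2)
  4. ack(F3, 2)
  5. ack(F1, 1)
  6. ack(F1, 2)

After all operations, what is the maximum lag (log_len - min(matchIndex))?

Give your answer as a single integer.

Answer: 2

Derivation:
Op 1: append 2 -> log_len=2
Op 2: F2 acks idx 1 -> match: F0=0 F1=0 F2=1 F3=0; commitIndex=0
Op 3: F1 acks idx 2 -> match: F0=0 F1=2 F2=1 F3=0; commitIndex=1
Op 4: F3 acks idx 2 -> match: F0=0 F1=2 F2=1 F3=2; commitIndex=2
Op 5: F1 acks idx 1 -> match: F0=0 F1=2 F2=1 F3=2; commitIndex=2
Op 6: F1 acks idx 2 -> match: F0=0 F1=2 F2=1 F3=2; commitIndex=2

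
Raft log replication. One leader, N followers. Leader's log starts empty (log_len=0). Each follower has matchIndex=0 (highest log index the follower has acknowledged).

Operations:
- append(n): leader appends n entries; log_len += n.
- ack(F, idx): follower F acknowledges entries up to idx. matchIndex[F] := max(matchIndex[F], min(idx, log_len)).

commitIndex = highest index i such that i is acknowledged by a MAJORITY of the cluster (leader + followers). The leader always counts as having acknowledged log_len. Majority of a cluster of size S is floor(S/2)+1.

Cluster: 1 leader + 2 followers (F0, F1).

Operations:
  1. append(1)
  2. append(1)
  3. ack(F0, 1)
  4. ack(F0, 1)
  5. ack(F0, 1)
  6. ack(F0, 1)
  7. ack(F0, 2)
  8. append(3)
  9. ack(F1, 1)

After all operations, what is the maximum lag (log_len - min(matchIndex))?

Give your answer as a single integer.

Op 1: append 1 -> log_len=1
Op 2: append 1 -> log_len=2
Op 3: F0 acks idx 1 -> match: F0=1 F1=0; commitIndex=1
Op 4: F0 acks idx 1 -> match: F0=1 F1=0; commitIndex=1
Op 5: F0 acks idx 1 -> match: F0=1 F1=0; commitIndex=1
Op 6: F0 acks idx 1 -> match: F0=1 F1=0; commitIndex=1
Op 7: F0 acks idx 2 -> match: F0=2 F1=0; commitIndex=2
Op 8: append 3 -> log_len=5
Op 9: F1 acks idx 1 -> match: F0=2 F1=1; commitIndex=2

Answer: 4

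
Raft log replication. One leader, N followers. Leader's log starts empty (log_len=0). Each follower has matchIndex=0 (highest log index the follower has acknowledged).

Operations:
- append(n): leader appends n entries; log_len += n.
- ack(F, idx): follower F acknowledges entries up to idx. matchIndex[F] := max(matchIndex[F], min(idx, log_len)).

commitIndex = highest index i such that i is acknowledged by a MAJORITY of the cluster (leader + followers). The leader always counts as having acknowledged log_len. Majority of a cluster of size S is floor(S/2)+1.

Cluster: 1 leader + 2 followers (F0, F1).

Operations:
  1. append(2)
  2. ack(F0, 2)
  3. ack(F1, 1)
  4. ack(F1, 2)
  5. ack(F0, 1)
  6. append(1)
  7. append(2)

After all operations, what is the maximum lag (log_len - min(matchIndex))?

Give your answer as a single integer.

Answer: 3

Derivation:
Op 1: append 2 -> log_len=2
Op 2: F0 acks idx 2 -> match: F0=2 F1=0; commitIndex=2
Op 3: F1 acks idx 1 -> match: F0=2 F1=1; commitIndex=2
Op 4: F1 acks idx 2 -> match: F0=2 F1=2; commitIndex=2
Op 5: F0 acks idx 1 -> match: F0=2 F1=2; commitIndex=2
Op 6: append 1 -> log_len=3
Op 7: append 2 -> log_len=5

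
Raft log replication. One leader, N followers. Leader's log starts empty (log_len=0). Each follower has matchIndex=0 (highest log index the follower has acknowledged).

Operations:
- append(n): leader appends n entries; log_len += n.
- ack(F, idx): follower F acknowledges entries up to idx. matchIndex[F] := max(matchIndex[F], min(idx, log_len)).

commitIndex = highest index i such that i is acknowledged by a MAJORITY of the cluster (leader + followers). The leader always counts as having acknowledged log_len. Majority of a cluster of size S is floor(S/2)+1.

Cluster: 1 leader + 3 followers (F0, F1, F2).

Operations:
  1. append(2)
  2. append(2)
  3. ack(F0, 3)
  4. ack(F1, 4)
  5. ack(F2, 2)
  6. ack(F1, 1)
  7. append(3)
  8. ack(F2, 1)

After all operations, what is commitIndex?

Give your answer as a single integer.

Op 1: append 2 -> log_len=2
Op 2: append 2 -> log_len=4
Op 3: F0 acks idx 3 -> match: F0=3 F1=0 F2=0; commitIndex=0
Op 4: F1 acks idx 4 -> match: F0=3 F1=4 F2=0; commitIndex=3
Op 5: F2 acks idx 2 -> match: F0=3 F1=4 F2=2; commitIndex=3
Op 6: F1 acks idx 1 -> match: F0=3 F1=4 F2=2; commitIndex=3
Op 7: append 3 -> log_len=7
Op 8: F2 acks idx 1 -> match: F0=3 F1=4 F2=2; commitIndex=3

Answer: 3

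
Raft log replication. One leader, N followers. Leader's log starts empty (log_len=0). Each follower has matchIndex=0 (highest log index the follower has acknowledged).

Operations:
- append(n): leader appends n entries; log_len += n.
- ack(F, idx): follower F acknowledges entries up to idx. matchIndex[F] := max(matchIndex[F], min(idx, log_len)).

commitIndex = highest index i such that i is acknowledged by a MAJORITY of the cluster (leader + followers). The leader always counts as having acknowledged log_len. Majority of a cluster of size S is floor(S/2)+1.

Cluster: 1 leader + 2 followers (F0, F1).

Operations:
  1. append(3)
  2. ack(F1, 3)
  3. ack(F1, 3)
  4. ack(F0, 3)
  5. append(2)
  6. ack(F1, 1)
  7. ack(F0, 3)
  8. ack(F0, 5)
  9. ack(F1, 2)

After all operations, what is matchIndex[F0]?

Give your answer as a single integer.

Answer: 5

Derivation:
Op 1: append 3 -> log_len=3
Op 2: F1 acks idx 3 -> match: F0=0 F1=3; commitIndex=3
Op 3: F1 acks idx 3 -> match: F0=0 F1=3; commitIndex=3
Op 4: F0 acks idx 3 -> match: F0=3 F1=3; commitIndex=3
Op 5: append 2 -> log_len=5
Op 6: F1 acks idx 1 -> match: F0=3 F1=3; commitIndex=3
Op 7: F0 acks idx 3 -> match: F0=3 F1=3; commitIndex=3
Op 8: F0 acks idx 5 -> match: F0=5 F1=3; commitIndex=5
Op 9: F1 acks idx 2 -> match: F0=5 F1=3; commitIndex=5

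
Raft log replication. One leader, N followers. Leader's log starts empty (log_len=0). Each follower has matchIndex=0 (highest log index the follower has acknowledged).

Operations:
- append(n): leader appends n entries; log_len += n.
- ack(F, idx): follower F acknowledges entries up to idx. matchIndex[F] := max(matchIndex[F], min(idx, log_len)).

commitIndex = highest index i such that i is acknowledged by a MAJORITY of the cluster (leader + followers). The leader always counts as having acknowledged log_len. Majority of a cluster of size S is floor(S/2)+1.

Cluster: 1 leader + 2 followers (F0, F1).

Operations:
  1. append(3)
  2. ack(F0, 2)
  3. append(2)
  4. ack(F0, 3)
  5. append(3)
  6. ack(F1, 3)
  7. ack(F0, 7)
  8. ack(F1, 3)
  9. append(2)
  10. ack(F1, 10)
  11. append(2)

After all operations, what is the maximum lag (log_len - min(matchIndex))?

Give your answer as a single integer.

Answer: 5

Derivation:
Op 1: append 3 -> log_len=3
Op 2: F0 acks idx 2 -> match: F0=2 F1=0; commitIndex=2
Op 3: append 2 -> log_len=5
Op 4: F0 acks idx 3 -> match: F0=3 F1=0; commitIndex=3
Op 5: append 3 -> log_len=8
Op 6: F1 acks idx 3 -> match: F0=3 F1=3; commitIndex=3
Op 7: F0 acks idx 7 -> match: F0=7 F1=3; commitIndex=7
Op 8: F1 acks idx 3 -> match: F0=7 F1=3; commitIndex=7
Op 9: append 2 -> log_len=10
Op 10: F1 acks idx 10 -> match: F0=7 F1=10; commitIndex=10
Op 11: append 2 -> log_len=12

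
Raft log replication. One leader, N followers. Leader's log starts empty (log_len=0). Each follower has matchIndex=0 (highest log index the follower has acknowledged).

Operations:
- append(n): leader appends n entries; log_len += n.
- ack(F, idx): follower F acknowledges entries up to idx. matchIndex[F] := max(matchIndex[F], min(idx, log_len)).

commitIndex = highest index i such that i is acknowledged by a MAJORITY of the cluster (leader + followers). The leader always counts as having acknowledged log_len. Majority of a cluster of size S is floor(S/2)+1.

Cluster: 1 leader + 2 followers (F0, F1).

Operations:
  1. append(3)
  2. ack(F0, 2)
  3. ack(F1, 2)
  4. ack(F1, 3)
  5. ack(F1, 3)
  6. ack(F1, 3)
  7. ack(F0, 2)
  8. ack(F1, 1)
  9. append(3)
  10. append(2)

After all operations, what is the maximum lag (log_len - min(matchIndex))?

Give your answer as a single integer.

Answer: 6

Derivation:
Op 1: append 3 -> log_len=3
Op 2: F0 acks idx 2 -> match: F0=2 F1=0; commitIndex=2
Op 3: F1 acks idx 2 -> match: F0=2 F1=2; commitIndex=2
Op 4: F1 acks idx 3 -> match: F0=2 F1=3; commitIndex=3
Op 5: F1 acks idx 3 -> match: F0=2 F1=3; commitIndex=3
Op 6: F1 acks idx 3 -> match: F0=2 F1=3; commitIndex=3
Op 7: F0 acks idx 2 -> match: F0=2 F1=3; commitIndex=3
Op 8: F1 acks idx 1 -> match: F0=2 F1=3; commitIndex=3
Op 9: append 3 -> log_len=6
Op 10: append 2 -> log_len=8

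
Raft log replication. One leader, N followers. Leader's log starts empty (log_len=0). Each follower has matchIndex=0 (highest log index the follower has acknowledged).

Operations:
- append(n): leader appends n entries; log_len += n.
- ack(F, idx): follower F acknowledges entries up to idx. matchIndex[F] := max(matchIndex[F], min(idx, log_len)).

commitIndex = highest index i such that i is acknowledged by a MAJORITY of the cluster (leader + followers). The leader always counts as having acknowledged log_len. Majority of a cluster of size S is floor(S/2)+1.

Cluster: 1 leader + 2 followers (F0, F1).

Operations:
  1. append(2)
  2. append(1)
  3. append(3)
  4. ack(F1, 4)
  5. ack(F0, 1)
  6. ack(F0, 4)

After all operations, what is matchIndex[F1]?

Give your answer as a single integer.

Answer: 4

Derivation:
Op 1: append 2 -> log_len=2
Op 2: append 1 -> log_len=3
Op 3: append 3 -> log_len=6
Op 4: F1 acks idx 4 -> match: F0=0 F1=4; commitIndex=4
Op 5: F0 acks idx 1 -> match: F0=1 F1=4; commitIndex=4
Op 6: F0 acks idx 4 -> match: F0=4 F1=4; commitIndex=4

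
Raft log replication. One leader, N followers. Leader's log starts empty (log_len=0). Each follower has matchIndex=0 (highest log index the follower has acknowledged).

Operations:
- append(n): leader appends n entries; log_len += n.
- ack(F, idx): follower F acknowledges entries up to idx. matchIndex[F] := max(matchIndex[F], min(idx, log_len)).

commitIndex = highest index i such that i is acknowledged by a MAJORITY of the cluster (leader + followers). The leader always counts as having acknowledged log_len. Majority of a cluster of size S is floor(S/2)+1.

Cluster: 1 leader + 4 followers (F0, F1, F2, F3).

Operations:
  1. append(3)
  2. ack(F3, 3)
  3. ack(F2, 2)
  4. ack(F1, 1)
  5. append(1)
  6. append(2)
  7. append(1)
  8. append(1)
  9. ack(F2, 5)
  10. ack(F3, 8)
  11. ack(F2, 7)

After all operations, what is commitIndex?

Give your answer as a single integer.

Answer: 7

Derivation:
Op 1: append 3 -> log_len=3
Op 2: F3 acks idx 3 -> match: F0=0 F1=0 F2=0 F3=3; commitIndex=0
Op 3: F2 acks idx 2 -> match: F0=0 F1=0 F2=2 F3=3; commitIndex=2
Op 4: F1 acks idx 1 -> match: F0=0 F1=1 F2=2 F3=3; commitIndex=2
Op 5: append 1 -> log_len=4
Op 6: append 2 -> log_len=6
Op 7: append 1 -> log_len=7
Op 8: append 1 -> log_len=8
Op 9: F2 acks idx 5 -> match: F0=0 F1=1 F2=5 F3=3; commitIndex=3
Op 10: F3 acks idx 8 -> match: F0=0 F1=1 F2=5 F3=8; commitIndex=5
Op 11: F2 acks idx 7 -> match: F0=0 F1=1 F2=7 F3=8; commitIndex=7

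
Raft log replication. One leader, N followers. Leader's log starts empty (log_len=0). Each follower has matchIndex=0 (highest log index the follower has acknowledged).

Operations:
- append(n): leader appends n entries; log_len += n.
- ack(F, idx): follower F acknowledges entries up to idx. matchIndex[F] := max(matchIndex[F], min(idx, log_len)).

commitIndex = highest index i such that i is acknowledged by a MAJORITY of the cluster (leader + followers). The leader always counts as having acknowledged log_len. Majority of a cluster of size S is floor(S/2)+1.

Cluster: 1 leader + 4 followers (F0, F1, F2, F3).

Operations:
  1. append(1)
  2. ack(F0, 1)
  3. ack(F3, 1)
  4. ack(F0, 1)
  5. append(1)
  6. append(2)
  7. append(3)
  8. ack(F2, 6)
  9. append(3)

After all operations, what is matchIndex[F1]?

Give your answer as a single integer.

Op 1: append 1 -> log_len=1
Op 2: F0 acks idx 1 -> match: F0=1 F1=0 F2=0 F3=0; commitIndex=0
Op 3: F3 acks idx 1 -> match: F0=1 F1=0 F2=0 F3=1; commitIndex=1
Op 4: F0 acks idx 1 -> match: F0=1 F1=0 F2=0 F3=1; commitIndex=1
Op 5: append 1 -> log_len=2
Op 6: append 2 -> log_len=4
Op 7: append 3 -> log_len=7
Op 8: F2 acks idx 6 -> match: F0=1 F1=0 F2=6 F3=1; commitIndex=1
Op 9: append 3 -> log_len=10

Answer: 0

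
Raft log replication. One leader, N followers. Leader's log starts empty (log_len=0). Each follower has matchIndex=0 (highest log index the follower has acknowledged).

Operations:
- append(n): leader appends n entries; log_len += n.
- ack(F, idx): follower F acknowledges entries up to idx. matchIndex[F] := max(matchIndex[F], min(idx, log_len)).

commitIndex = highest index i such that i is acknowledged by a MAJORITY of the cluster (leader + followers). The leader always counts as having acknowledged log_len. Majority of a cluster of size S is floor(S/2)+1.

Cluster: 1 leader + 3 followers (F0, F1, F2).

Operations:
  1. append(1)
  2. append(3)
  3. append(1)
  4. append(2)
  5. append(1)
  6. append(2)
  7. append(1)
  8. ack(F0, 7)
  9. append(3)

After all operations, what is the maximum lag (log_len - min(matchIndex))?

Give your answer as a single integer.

Answer: 14

Derivation:
Op 1: append 1 -> log_len=1
Op 2: append 3 -> log_len=4
Op 3: append 1 -> log_len=5
Op 4: append 2 -> log_len=7
Op 5: append 1 -> log_len=8
Op 6: append 2 -> log_len=10
Op 7: append 1 -> log_len=11
Op 8: F0 acks idx 7 -> match: F0=7 F1=0 F2=0; commitIndex=0
Op 9: append 3 -> log_len=14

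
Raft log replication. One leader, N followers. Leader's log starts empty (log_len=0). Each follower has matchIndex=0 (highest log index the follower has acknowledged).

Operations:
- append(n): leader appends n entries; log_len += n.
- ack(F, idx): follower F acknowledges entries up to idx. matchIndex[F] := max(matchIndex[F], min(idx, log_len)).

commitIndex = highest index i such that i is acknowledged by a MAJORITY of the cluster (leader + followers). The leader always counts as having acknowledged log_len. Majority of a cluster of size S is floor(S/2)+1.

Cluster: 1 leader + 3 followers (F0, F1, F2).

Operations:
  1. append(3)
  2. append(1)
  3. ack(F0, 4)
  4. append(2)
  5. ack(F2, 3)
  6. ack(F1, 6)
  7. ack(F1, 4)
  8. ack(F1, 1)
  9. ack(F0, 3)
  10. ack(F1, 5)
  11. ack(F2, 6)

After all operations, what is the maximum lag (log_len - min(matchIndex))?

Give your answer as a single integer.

Op 1: append 3 -> log_len=3
Op 2: append 1 -> log_len=4
Op 3: F0 acks idx 4 -> match: F0=4 F1=0 F2=0; commitIndex=0
Op 4: append 2 -> log_len=6
Op 5: F2 acks idx 3 -> match: F0=4 F1=0 F2=3; commitIndex=3
Op 6: F1 acks idx 6 -> match: F0=4 F1=6 F2=3; commitIndex=4
Op 7: F1 acks idx 4 -> match: F0=4 F1=6 F2=3; commitIndex=4
Op 8: F1 acks idx 1 -> match: F0=4 F1=6 F2=3; commitIndex=4
Op 9: F0 acks idx 3 -> match: F0=4 F1=6 F2=3; commitIndex=4
Op 10: F1 acks idx 5 -> match: F0=4 F1=6 F2=3; commitIndex=4
Op 11: F2 acks idx 6 -> match: F0=4 F1=6 F2=6; commitIndex=6

Answer: 2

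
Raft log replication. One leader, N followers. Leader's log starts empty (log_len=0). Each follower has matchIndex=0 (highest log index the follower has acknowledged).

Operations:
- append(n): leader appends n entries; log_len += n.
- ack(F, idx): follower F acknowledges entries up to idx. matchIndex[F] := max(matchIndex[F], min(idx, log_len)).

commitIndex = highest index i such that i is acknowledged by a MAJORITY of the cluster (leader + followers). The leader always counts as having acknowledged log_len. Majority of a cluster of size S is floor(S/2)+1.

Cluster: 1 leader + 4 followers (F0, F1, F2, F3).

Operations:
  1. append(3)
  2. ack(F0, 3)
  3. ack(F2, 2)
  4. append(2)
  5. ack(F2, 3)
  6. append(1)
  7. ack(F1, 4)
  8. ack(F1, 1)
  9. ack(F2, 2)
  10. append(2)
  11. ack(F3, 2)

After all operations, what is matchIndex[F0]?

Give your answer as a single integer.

Op 1: append 3 -> log_len=3
Op 2: F0 acks idx 3 -> match: F0=3 F1=0 F2=0 F3=0; commitIndex=0
Op 3: F2 acks idx 2 -> match: F0=3 F1=0 F2=2 F3=0; commitIndex=2
Op 4: append 2 -> log_len=5
Op 5: F2 acks idx 3 -> match: F0=3 F1=0 F2=3 F3=0; commitIndex=3
Op 6: append 1 -> log_len=6
Op 7: F1 acks idx 4 -> match: F0=3 F1=4 F2=3 F3=0; commitIndex=3
Op 8: F1 acks idx 1 -> match: F0=3 F1=4 F2=3 F3=0; commitIndex=3
Op 9: F2 acks idx 2 -> match: F0=3 F1=4 F2=3 F3=0; commitIndex=3
Op 10: append 2 -> log_len=8
Op 11: F3 acks idx 2 -> match: F0=3 F1=4 F2=3 F3=2; commitIndex=3

Answer: 3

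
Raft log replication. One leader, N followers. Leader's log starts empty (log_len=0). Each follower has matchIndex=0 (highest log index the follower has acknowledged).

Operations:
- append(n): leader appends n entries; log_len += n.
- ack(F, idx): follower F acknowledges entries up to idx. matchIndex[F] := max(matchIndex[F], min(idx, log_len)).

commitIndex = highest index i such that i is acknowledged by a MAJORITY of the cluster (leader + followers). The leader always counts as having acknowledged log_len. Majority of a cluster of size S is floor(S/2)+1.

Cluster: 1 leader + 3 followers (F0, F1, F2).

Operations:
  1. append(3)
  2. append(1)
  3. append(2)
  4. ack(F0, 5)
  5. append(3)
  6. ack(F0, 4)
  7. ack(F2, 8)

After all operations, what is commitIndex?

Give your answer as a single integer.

Answer: 5

Derivation:
Op 1: append 3 -> log_len=3
Op 2: append 1 -> log_len=4
Op 3: append 2 -> log_len=6
Op 4: F0 acks idx 5 -> match: F0=5 F1=0 F2=0; commitIndex=0
Op 5: append 3 -> log_len=9
Op 6: F0 acks idx 4 -> match: F0=5 F1=0 F2=0; commitIndex=0
Op 7: F2 acks idx 8 -> match: F0=5 F1=0 F2=8; commitIndex=5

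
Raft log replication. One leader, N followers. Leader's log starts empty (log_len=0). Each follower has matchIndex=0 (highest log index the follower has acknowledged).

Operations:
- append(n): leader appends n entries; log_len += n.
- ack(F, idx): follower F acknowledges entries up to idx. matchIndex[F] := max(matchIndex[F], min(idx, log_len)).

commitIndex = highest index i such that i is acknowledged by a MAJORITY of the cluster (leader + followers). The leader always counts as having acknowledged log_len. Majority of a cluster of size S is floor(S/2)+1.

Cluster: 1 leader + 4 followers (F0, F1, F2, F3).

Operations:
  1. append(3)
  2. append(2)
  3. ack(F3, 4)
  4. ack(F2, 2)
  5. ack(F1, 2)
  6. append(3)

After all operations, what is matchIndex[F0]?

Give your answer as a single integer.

Answer: 0

Derivation:
Op 1: append 3 -> log_len=3
Op 2: append 2 -> log_len=5
Op 3: F3 acks idx 4 -> match: F0=0 F1=0 F2=0 F3=4; commitIndex=0
Op 4: F2 acks idx 2 -> match: F0=0 F1=0 F2=2 F3=4; commitIndex=2
Op 5: F1 acks idx 2 -> match: F0=0 F1=2 F2=2 F3=4; commitIndex=2
Op 6: append 3 -> log_len=8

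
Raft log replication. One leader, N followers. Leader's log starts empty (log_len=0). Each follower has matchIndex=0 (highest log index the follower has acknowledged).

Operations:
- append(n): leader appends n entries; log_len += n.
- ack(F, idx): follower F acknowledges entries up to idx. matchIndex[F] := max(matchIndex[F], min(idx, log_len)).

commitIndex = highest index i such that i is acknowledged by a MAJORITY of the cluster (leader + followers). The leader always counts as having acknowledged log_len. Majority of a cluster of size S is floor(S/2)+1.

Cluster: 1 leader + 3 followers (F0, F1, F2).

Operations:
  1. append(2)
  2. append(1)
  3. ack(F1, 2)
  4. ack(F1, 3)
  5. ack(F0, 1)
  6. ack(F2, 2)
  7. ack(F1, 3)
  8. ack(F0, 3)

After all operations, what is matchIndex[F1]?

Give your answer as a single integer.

Op 1: append 2 -> log_len=2
Op 2: append 1 -> log_len=3
Op 3: F1 acks idx 2 -> match: F0=0 F1=2 F2=0; commitIndex=0
Op 4: F1 acks idx 3 -> match: F0=0 F1=3 F2=0; commitIndex=0
Op 5: F0 acks idx 1 -> match: F0=1 F1=3 F2=0; commitIndex=1
Op 6: F2 acks idx 2 -> match: F0=1 F1=3 F2=2; commitIndex=2
Op 7: F1 acks idx 3 -> match: F0=1 F1=3 F2=2; commitIndex=2
Op 8: F0 acks idx 3 -> match: F0=3 F1=3 F2=2; commitIndex=3

Answer: 3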